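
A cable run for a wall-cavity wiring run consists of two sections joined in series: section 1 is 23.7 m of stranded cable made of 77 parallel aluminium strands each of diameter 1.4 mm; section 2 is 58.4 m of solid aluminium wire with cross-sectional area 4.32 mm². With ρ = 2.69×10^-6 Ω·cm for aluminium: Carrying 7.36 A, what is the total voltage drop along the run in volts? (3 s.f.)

ρ = 2.69×10^-6 Ω·cm = 2.69×10^-8 Ω·m
Section 1: A_strand = π(7.0000e-04)² = 1.539e-06 m²; R₁ = ρL/(N·A_s) = (2.69×10^-8)(23.7)/(77×1.539e-06) = 0.005379 Ω
Section 2: A = 4.32 mm² = 4.320e-06 m²
R₂ = (2.69×10^-8)(58.4)/(4.320e-06) = 0.3636 Ω
R = R₁ + R₂ = 0.369 Ω
V = IR = 7.36 × 0.369 = 2.72 V

2.72 V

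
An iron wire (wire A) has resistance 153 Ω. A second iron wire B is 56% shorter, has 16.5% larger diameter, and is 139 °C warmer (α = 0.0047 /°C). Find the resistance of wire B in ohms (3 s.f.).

82.0 Ω

R ∝ ρL/d² with ρ ∝ (1+αΔT), so R_B/R_A = (1 − 56/100) × (1 + 16.5/100)⁻² × (1 + 0.0047×139)
= 0.44 × 0.7368 × 1.653 = 0.536
R_B = 0.536 × 153 = 82.0 Ω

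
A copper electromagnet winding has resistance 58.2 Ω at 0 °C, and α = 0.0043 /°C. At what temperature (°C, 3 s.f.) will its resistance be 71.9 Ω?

54.7 °C

R = R₀(1 + α(T − T₀)) ⇒ T = T₀ + (R/R₀ − 1)/α
T = 0 + (71.9/58.2 − 1)/0.0043 = 0 + (0.2354)/0.0043 = 54.7 °C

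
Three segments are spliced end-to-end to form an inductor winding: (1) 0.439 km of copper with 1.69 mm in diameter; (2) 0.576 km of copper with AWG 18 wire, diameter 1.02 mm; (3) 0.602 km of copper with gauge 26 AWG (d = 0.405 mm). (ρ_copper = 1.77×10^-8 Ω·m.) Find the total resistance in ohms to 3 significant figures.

98.7 Ω

Seg 1: A = π(d/2)² = π(8.4500e-04 m)² = 2.243e-06 m²
R_1 = (1.77×10^-8)(439)/(2.243e-06) = 3.464 Ω
Seg 2: A = π(1.02/2 mm)² = π(5.1000e-04 m)² = 8.171e-07 m²
R_2 = (1.77×10^-8)(576)/(8.171e-07) = 12.48 Ω
Seg 3: A = π(0.405/2 mm)² = π(2.0250e-04 m)² = 1.288e-07 m²
R_3 = (1.77×10^-8)(602)/(1.288e-07) = 82.71 Ω
R_total = R_1 + R_2 + R_3 = 98.7 Ω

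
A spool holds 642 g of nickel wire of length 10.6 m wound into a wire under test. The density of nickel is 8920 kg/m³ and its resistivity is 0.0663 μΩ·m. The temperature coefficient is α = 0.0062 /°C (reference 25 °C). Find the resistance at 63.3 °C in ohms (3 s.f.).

ρ = 0.0663 μΩ·m = 6.63×10^-8 Ω·m
A = m/(density·L) = 0.642/(8920×10.6) = 6.7899e-06 m²
R = ρL/A = (6.63×10^-8)(10.6)/(6.7899e-06) = 0.1035 Ω
R(63.3 °C) = 0.1035 × (1 + 0.0062×38.3) = 0.128 Ω

0.128 Ω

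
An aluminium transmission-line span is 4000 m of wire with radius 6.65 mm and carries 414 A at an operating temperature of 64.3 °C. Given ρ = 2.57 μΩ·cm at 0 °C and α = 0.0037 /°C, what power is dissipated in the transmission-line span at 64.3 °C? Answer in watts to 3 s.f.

ρ = 2.57 μΩ·cm = 2.57×10^-8 Ω·m
A = πr² = π(6.6500e-03 m)² = 1.389e-04 m²
R₍0₎ = ρL/A = (2.57×10^-8)(4000)/(1.389e-04) = 0.7399 Ω
R₍64.3₎ = R₍0₎(1 + αΔT) = 0.7399 × (1 + 0.0037×64.3) = 0.916 Ω
P = I²R = (414)² × 0.916 = 1.57×10^5 W

1.57×10^5 W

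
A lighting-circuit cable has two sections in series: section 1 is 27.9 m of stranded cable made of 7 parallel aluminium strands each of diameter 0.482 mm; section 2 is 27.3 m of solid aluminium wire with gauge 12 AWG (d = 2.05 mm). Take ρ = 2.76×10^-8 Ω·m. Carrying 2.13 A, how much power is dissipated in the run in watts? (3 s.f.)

3.77 W

Section 1: A_strand = π(2.4100e-04)² = 1.825e-07 m²; R₁ = ρL/(N·A_s) = (2.76×10^-8)(27.9)/(7×1.825e-07) = 0.6029 Ω
Section 2: A = π(2.05/2 mm)² = π(1.0250e-03 m)² = 3.301e-06 m²
R₂ = (2.76×10^-8)(27.3)/(3.301e-06) = 0.2283 Ω
R = R₁ + R₂ = 0.8312 Ω
P = I²R = (2.13)² × 0.8312 = 3.77 W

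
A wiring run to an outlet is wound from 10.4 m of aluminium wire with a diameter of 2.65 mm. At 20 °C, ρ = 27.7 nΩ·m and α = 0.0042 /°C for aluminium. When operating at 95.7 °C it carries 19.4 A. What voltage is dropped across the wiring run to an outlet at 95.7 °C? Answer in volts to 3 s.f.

ρ = 27.7 nΩ·m = 2.77×10^-8 Ω·m
A = π(d/2)² = π(1.3250e-03 m)² = 5.515e-06 m²
R₍20₎ = ρL/A = (2.77×10^-8)(10.4)/(5.515e-06) = 0.05223 Ω
R₍95.7₎ = R₍20₎(1 + αΔT) = 0.05223 × (1 + 0.0042×75.7) = 0.06884 Ω
V = IR = 19.4 × 0.06884 = 1.34 V

1.34 V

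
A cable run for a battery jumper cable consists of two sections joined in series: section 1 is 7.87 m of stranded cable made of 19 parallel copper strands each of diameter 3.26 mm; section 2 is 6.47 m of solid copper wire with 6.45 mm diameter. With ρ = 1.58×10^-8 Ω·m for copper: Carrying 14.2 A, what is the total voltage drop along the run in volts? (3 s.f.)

0.0556 V

Section 1: A_strand = π(1.6300e-03)² = 8.347e-06 m²; R₁ = ρL/(N·A_s) = (1.58×10^-8)(7.87)/(19×8.347e-06) = 7.841×10^-4 Ω
Section 2: A = π(d/2)² = π(3.2250e-03 m)² = 3.267e-05 m²
R₂ = (1.58×10^-8)(6.47)/(3.267e-05) = 0.003129 Ω
R = R₁ + R₂ = 0.003913 Ω
V = IR = 14.2 × 0.003913 = 0.0556 V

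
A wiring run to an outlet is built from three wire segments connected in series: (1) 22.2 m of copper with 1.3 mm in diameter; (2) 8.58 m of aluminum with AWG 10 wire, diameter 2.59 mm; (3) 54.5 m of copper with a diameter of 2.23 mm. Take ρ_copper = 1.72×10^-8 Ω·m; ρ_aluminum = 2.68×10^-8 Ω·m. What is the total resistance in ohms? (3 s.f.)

0.571 Ω

Seg 1: A = π(d/2)² = π(6.5000e-04 m)² = 1.327e-06 m²
R_1 = (1.72×10^-8)(22.2)/(1.327e-06) = 0.2877 Ω
Seg 2: A = π(2.59/2 mm)² = π(1.2950e-03 m)² = 5.269e-06 m²
R_2 = (2.68×10^-8)(8.58)/(5.269e-06) = 0.04364 Ω
Seg 3: A = π(d/2)² = π(1.1150e-03 m)² = 3.906e-06 m²
R_3 = (1.72×10^-8)(54.5)/(3.906e-06) = 0.24 Ω
R_total = R_1 + R_2 + R_3 = 0.571 Ω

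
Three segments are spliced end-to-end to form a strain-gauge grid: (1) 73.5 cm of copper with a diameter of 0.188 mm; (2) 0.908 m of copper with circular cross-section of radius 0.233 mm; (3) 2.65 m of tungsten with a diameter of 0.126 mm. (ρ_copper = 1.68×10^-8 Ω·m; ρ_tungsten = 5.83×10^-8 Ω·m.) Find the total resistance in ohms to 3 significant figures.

Seg 1: A = π(d/2)² = π(9.4000e-05 m)² = 2.776e-08 m²
R_1 = (1.68×10^-8)(0.735)/(2.776e-08) = 0.4448 Ω
Seg 2: A = πr² = π(2.3300e-04 m)² = 1.706e-07 m²
R_2 = (1.68×10^-8)(0.908)/(1.706e-07) = 0.08944 Ω
Seg 3: A = π(d/2)² = π(6.3000e-05 m)² = 1.247e-08 m²
R_3 = (5.83×10^-8)(2.65)/(1.247e-08) = 12.39 Ω
R_total = R_1 + R_2 + R_3 = 12.9 Ω

12.9 Ω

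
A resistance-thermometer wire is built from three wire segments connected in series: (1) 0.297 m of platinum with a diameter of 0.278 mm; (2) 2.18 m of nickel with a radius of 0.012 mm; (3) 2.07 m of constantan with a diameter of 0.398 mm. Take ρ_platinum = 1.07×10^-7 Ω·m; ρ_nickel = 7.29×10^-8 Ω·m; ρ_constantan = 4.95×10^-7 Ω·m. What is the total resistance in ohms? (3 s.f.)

360 Ω

Seg 1: A = π(d/2)² = π(1.3900e-04 m)² = 6.070e-08 m²
R_1 = (1.07×10^-7)(0.297)/(6.070e-08) = 0.5236 Ω
Seg 2: A = πr² = π(1.2000e-05 m)² = 4.524e-10 m²
R_2 = (7.29×10^-8)(2.18)/(4.524e-10) = 351.3 Ω
Seg 3: A = π(d/2)² = π(1.9900e-04 m)² = 1.244e-07 m²
R_3 = (4.95×10^-7)(2.07)/(1.244e-07) = 8.236 Ω
R_total = R_1 + R_2 + R_3 = 360 Ω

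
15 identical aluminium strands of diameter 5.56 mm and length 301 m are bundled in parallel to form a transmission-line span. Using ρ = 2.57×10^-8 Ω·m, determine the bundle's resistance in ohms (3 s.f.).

A_strand = π(2.7800e-03 m)² = 2.428e-05 m²
R_strand = ρL/A = (2.57×10^-8)(301)/(2.428e-05) = 0.3186 Ω
R_total = R_strand/N = 0.3186/15 = 0.0212 Ω

0.0212 Ω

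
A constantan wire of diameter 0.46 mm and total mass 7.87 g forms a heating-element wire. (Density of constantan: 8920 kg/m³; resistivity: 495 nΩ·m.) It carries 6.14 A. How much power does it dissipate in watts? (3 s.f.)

ρ = 495 nΩ·m = 4.95×10^-7 Ω·m
A = π(d/2)² = π(2.3000e-04 m)² = 1.6619e-07 m²
L = m/(density·A) = 0.00787/(8920×1.6619e-07) = 5.309 m
R = ρL/A = (4.95×10^-7)(5.309)/(1.6619e-07) = 15.81 Ω
P = I²R = (6.14)² × 15.81 = 596 W

596 W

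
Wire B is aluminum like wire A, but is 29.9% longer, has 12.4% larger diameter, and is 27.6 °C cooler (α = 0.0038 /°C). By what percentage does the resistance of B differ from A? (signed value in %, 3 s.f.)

-7.96%

R ∝ ρL/d² with ρ ∝ (1+αΔT), so R_B/R_A = (1 + 29.9/100) × (1 + 12.4/100)⁻² × (1 − 0.0038×27.6)
= 1.299 × 0.7915 × 0.8951 = 0.9204
(R_B − R_A)/R_A = 0.9204 − 1 = -7.96%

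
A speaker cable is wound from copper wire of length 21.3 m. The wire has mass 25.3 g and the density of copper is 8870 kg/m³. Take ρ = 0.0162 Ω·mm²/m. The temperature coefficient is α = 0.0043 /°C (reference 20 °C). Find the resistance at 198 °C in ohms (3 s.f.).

ρ = 0.0162 Ω·mm²/m = 1.62×10^-8 Ω·m
A = m/(density·L) = 0.0253/(8870×21.3) = 1.3391e-07 m²
R = ρL/A = (1.62×10^-8)(21.3)/(1.3391e-07) = 2.577 Ω
R(198 °C) = 2.577 × (1 + 0.0043×178) = 4.55 Ω

4.55 Ω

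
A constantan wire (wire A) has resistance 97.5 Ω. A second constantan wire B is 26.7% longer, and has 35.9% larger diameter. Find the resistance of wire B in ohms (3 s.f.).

66.9 Ω

R ∝ L/d², so R_B/R_A = (1 + 26.7/100) × (1 + 35.9/100)⁻²
= 1.267 × 0.5414 = 0.686
R_B = 0.686 × 97.5 = 66.9 Ω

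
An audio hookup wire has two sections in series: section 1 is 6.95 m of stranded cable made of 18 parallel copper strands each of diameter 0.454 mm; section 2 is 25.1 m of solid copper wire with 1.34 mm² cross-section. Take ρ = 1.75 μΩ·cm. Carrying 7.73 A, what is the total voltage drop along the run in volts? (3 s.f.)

ρ = 1.75 μΩ·cm = 1.75×10^-8 Ω·m
Section 1: A_strand = π(2.2700e-04)² = 1.619e-07 m²; R₁ = ρL/(N·A_s) = (1.75×10^-8)(6.95)/(18×1.619e-07) = 0.04174 Ω
Section 2: A = 1.34 mm² = 1.340e-06 m²
R₂ = (1.75×10^-8)(25.1)/(1.340e-06) = 0.3278 Ω
R = R₁ + R₂ = 0.3695 Ω
V = IR = 7.73 × 0.3695 = 2.86 V

2.86 V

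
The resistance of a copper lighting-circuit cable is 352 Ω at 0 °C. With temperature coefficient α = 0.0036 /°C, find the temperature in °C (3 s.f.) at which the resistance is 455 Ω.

R = R₀(1 + α(T − T₀)) ⇒ T = T₀ + (R/R₀ − 1)/α
T = 0 + (455/352 − 1)/0.0036 = 0 + (0.2926)/0.0036 = 81.3 °C

81.3 °C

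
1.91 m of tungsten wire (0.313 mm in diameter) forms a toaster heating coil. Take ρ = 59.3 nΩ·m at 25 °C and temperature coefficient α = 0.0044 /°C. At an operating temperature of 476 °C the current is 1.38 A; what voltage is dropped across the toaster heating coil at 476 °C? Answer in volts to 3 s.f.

6.06 V

ρ = 59.3 nΩ·m = 5.93×10^-8 Ω·m
A = π(d/2)² = π(1.5650e-04 m)² = 7.694e-08 m²
R₍25₎ = ρL/A = (5.93×10^-8)(1.91)/(7.694e-08) = 1.472 Ω
R₍476₎ = R₍25₎(1 + αΔT) = 1.472 × (1 + 0.0044×451) = 4.393 Ω
V = IR = 1.38 × 4.393 = 6.06 V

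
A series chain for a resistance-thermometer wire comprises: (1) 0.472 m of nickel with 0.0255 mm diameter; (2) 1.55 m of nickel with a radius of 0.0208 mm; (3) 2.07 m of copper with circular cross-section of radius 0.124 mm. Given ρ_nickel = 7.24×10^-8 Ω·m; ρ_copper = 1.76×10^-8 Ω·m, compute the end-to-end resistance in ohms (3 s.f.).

Seg 1: A = π(d/2)² = π(1.2750e-05 m)² = 5.107e-10 m²
R_1 = (7.24×10^-8)(0.472)/(5.107e-10) = 66.91 Ω
Seg 2: A = πr² = π(2.0800e-05 m)² = 1.359e-09 m²
R_2 = (7.24×10^-8)(1.55)/(1.359e-09) = 82.56 Ω
Seg 3: A = πr² = π(1.2400e-04 m)² = 4.831e-08 m²
R_3 = (1.76×10^-8)(2.07)/(4.831e-08) = 0.7542 Ω
R_total = R_1 + R_2 + R_3 = 150 Ω

150 Ω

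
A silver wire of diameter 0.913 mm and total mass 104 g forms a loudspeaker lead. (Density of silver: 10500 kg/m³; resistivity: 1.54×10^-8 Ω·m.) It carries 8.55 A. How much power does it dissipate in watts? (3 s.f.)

A = π(d/2)² = π(4.5650e-04 m)² = 6.5468e-07 m²
L = m/(density·A) = 0.104/(10500×6.5468e-07) = 15.13 m
R = ρL/A = (1.54×10^-8)(15.13)/(6.5468e-07) = 0.3559 Ω
P = I²R = (8.55)² × 0.3559 = 26.0 W

26.0 W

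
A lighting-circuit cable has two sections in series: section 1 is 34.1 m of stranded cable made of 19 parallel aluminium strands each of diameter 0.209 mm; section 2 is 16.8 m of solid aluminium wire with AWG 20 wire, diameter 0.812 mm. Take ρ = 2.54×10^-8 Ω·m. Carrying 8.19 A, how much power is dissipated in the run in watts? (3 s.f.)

Section 1: A_strand = π(1.0450e-04)² = 3.431e-08 m²; R₁ = ρL/(N·A_s) = (2.54×10^-8)(34.1)/(19×3.431e-08) = 1.329 Ω
Section 2: A = π(0.812/2 mm)² = π(4.0600e-04 m)² = 5.178e-07 m²
R₂ = (2.54×10^-8)(16.8)/(5.178e-07) = 0.824 Ω
R = R₁ + R₂ = 2.153 Ω
P = I²R = (8.19)² × 2.153 = 144 W

144 W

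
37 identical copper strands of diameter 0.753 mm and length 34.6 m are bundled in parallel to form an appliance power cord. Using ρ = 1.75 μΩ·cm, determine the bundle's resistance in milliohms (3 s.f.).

ρ = 1.75 μΩ·cm = 1.75×10^-8 Ω·m
A_strand = π(3.7650e-04 m)² = 4.453e-07 m²
R_strand = ρL/A = (1.75×10^-8)(34.6)/(4.453e-07) = 1.36 Ω
R_total = R_strand/N = 1.36/37 = 36.7 mΩ

36.7 mΩ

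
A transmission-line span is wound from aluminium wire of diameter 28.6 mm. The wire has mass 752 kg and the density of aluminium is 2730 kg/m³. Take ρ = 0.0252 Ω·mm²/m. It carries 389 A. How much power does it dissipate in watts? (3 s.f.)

2550 W

ρ = 0.0252 Ω·mm²/m = 2.52×10^-8 Ω·m
A = π(d/2)² = π(1.4300e-02 m)² = 6.4242e-04 m²
L = m/(density·A) = 752/(2730×6.4242e-04) = 428.8 m
R = ρL/A = (2.52×10^-8)(428.8)/(6.4242e-04) = 0.01682 Ω
P = I²R = (389)² × 0.01682 = 2550 W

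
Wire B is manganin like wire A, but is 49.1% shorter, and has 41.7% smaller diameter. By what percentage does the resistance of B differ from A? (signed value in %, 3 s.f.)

49.8%

R ∝ L/d², so R_B/R_A = (1 − 49.1/100) × (1 − 41.7/100)⁻²
= 0.509 × 2.942 = 1.498
(R_B − R_A)/R_A = 1.498 − 1 = 49.8%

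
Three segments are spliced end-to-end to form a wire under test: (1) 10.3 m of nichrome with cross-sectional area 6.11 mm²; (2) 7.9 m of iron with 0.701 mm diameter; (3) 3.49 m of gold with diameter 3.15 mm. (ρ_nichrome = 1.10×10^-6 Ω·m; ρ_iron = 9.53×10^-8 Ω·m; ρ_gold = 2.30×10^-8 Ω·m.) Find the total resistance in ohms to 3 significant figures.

Seg 1: A = 6.11 mm² = 6.110e-06 m²
R_1 = (1.10×10^-6)(10.3)/(6.110e-06) = 1.854 Ω
Seg 2: A = π(d/2)² = π(3.5050e-04 m)² = 3.859e-07 m²
R_2 = (9.53×10^-8)(7.9)/(3.859e-07) = 1.951 Ω
Seg 3: A = π(d/2)² = π(1.5750e-03 m)² = 7.793e-06 m²
R_3 = (2.30×10^-8)(3.49)/(7.793e-06) = 0.0103 Ω
R_total = R_1 + R_2 + R_3 = 3.82 Ω

3.82 Ω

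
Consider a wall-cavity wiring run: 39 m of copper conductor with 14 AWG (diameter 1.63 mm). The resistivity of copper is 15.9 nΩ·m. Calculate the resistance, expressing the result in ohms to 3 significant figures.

0.297 Ω

ρ = 15.9 nΩ·m = 1.59×10^-8 Ω·m
A = π(1.63/2 mm)² = π(8.1500e-04 m)² = 2.087e-06 m²
R = ρL/A = (1.59×10^-8)(39 m)/(2.087e-06 m²) = 0.297 Ω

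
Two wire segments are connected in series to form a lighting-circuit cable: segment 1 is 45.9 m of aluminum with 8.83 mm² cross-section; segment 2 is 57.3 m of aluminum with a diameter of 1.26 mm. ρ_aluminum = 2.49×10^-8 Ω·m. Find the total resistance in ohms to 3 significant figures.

1.27 Ω

Segment 1: A = 8.83 mm² = 8.830e-06 m²
R₁ = ρL/A = (2.49×10^-8)(45.9)/(8.830e-06) = 0.1294 Ω
Segment 2: A = π(d/2)² = π(6.3000e-04 m)² = 1.247e-06 m²
R₂ = (2.49×10^-8)(57.3)/(1.247e-06) = 1.144 Ω
R = R₁ + R₂ = 1.27 Ω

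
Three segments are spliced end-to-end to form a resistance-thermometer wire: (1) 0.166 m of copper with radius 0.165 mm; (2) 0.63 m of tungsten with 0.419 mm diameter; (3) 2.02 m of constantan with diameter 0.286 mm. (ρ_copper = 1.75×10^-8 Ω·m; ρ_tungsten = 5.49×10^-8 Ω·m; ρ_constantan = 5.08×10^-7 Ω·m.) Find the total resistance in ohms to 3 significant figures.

Seg 1: A = πr² = π(1.6500e-04 m)² = 8.553e-08 m²
R_1 = (1.75×10^-8)(0.166)/(8.553e-08) = 0.03396 Ω
Seg 2: A = π(d/2)² = π(2.0950e-04 m)² = 1.379e-07 m²
R_2 = (5.49×10^-8)(0.63)/(1.379e-07) = 0.2508 Ω
Seg 3: A = π(d/2)² = π(1.4300e-04 m)² = 6.424e-08 m²
R_3 = (5.08×10^-7)(2.02)/(6.424e-08) = 15.97 Ω
R_total = R_1 + R_2 + R_3 = 16.3 Ω

16.3 Ω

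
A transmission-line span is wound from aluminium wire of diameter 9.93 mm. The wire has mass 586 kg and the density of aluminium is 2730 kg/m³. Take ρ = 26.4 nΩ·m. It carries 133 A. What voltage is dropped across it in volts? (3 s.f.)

126 V

ρ = 26.4 nΩ·m = 2.64×10^-8 Ω·m
A = π(d/2)² = π(4.9650e-03 m)² = 7.7444e-05 m²
L = m/(density·A) = 586/(2730×7.7444e-05) = 2772 m
R = ρL/A = (2.64×10^-8)(2772)/(7.7444e-05) = 0.9448 Ω
V = IR = 133 × 0.9448 = 126 V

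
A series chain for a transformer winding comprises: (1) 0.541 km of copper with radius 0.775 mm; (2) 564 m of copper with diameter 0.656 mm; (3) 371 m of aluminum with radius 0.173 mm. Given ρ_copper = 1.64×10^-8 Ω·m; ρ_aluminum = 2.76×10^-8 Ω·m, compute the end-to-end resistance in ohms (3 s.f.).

Seg 1: A = πr² = π(7.7500e-04 m)² = 1.887e-06 m²
R_1 = (1.64×10^-8)(541)/(1.887e-06) = 4.702 Ω
Seg 2: A = π(d/2)² = π(3.2800e-04 m)² = 3.380e-07 m²
R_2 = (1.64×10^-8)(564)/(3.380e-07) = 27.37 Ω
Seg 3: A = πr² = π(1.7300e-04 m)² = 9.402e-08 m²
R_3 = (2.76×10^-8)(371)/(9.402e-08) = 108.9 Ω
R_total = R_1 + R_2 + R_3 = 141 Ω

141 Ω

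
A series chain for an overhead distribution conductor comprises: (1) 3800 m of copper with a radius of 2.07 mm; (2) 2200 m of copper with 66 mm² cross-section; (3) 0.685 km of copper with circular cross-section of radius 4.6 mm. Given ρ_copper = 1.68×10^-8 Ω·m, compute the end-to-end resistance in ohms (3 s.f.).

5.48 Ω

Seg 1: A = πr² = π(2.0700e-03 m)² = 1.346e-05 m²
R_1 = (1.68×10^-8)(3800)/(1.346e-05) = 4.742 Ω
Seg 2: A = 66 mm² = 6.600e-05 m²
R_2 = (1.68×10^-8)(2200)/(6.600e-05) = 0.56 Ω
Seg 3: A = πr² = π(4.6000e-03 m)² = 6.648e-05 m²
R_3 = (1.68×10^-8)(685)/(6.648e-05) = 0.1731 Ω
R_total = R_1 + R_2 + R_3 = 5.48 Ω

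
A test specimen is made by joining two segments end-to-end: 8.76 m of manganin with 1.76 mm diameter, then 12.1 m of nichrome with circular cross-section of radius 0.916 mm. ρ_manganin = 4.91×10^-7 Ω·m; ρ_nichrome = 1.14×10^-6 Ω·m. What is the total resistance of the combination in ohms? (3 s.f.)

Segment 1: A = π(d/2)² = π(8.8000e-04 m)² = 2.433e-06 m²
R₁ = ρL/A = (4.91×10^-7)(8.76)/(2.433e-06) = 1.768 Ω
Segment 2: A = πr² = π(9.1600e-04 m)² = 2.636e-06 m²
R₂ = (1.14×10^-6)(12.1)/(2.636e-06) = 5.233 Ω
R = R₁ + R₂ = 7.00 Ω

7.00 Ω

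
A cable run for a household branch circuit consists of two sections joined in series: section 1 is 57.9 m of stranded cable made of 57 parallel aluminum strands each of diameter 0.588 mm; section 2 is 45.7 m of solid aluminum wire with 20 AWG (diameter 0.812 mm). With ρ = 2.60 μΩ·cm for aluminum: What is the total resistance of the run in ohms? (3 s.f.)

2.39 Ω

ρ = 2.60 μΩ·cm = 2.60×10^-8 Ω·m
Section 1: A_strand = π(2.9400e-04)² = 2.715e-07 m²; R₁ = ρL/(N·A_s) = (2.60×10^-8)(57.9)/(57×2.715e-07) = 0.09726 Ω
Section 2: A = π(0.812/2 mm)² = π(4.0600e-04 m)² = 5.178e-07 m²
R₂ = (2.60×10^-8)(45.7)/(5.178e-07) = 2.294 Ω
R = R₁ + R₂ = 2.39 Ω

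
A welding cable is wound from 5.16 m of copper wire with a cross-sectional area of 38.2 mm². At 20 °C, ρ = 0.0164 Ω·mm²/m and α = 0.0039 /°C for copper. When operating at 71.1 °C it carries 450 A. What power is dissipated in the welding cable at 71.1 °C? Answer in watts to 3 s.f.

538 W

ρ = 0.0164 Ω·mm²/m = 1.64×10^-8 Ω·m
A = 38.2 mm² = 3.820e-05 m²
R₍20₎ = ρL/A = (1.64×10^-8)(5.16)/(3.820e-05) = 0.002215 Ω
R₍71.1₎ = R₍20₎(1 + αΔT) = 0.002215 × (1 + 0.0039×51.1) = 0.002657 Ω
P = I²R = (450)² × 0.002657 = 538 W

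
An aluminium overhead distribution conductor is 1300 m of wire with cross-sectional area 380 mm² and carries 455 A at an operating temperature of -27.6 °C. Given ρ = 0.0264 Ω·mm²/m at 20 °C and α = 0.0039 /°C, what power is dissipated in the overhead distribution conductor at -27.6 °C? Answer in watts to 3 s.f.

ρ = 0.0264 Ω·mm²/m = 2.64×10^-8 Ω·m
A = 380 mm² = 3.800e-04 m²
R₍20₎ = ρL/A = (2.64×10^-8)(1300)/(3.800e-04) = 0.09032 Ω
R₍-27.6₎ = R₍20₎(1 + αΔT) = 0.09032 × (1 + 0.0039×-47.6) = 0.07355 Ω
P = I²R = (455)² × 0.07355 = 15200 W

15200 W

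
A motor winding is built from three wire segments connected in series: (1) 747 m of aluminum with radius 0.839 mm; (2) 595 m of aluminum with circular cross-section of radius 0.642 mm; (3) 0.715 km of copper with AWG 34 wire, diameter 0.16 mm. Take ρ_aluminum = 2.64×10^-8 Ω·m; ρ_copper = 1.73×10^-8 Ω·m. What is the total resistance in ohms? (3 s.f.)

Seg 1: A = πr² = π(8.3900e-04 m)² = 2.211e-06 m²
R_1 = (2.64×10^-8)(747)/(2.211e-06) = 8.918 Ω
Seg 2: A = πr² = π(6.4200e-04 m)² = 1.295e-06 m²
R_2 = (2.64×10^-8)(595)/(1.295e-06) = 12.13 Ω
Seg 3: A = π(0.16/2 mm)² = π(8.0000e-05 m)² = 2.011e-08 m²
R_3 = (1.73×10^-8)(715)/(2.011e-08) = 615.2 Ω
R_total = R_1 + R_2 + R_3 = 636 Ω

636 Ω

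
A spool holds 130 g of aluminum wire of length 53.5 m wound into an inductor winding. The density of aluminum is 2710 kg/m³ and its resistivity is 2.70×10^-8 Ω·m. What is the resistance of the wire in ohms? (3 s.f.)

1.61 Ω

A = m/(density·L) = 0.13/(2710×53.5) = 8.9664e-07 m²
R = ρL/A = (2.70×10^-8)(53.5)/(8.9664e-07) = 1.61 Ω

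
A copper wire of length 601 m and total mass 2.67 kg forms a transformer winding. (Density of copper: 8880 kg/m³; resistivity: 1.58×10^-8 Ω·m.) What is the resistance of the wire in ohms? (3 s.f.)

A = m/(density·L) = 2.67/(8880×601) = 5.0029e-07 m²
R = ρL/A = (1.58×10^-8)(601)/(5.0029e-07) = 19.0 Ω

19.0 Ω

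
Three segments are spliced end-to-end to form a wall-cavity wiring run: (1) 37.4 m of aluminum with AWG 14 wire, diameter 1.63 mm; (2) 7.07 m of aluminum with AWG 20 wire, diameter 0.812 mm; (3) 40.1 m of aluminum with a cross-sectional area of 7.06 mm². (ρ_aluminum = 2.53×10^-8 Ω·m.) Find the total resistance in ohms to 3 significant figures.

0.943 Ω

Seg 1: A = π(1.63/2 mm)² = π(8.1500e-04 m)² = 2.087e-06 m²
R_1 = (2.53×10^-8)(37.4)/(2.087e-06) = 0.4534 Ω
Seg 2: A = π(0.812/2 mm)² = π(4.0600e-04 m)² = 5.178e-07 m²
R_2 = (2.53×10^-8)(7.07)/(5.178e-07) = 0.3454 Ω
Seg 3: A = 7.06 mm² = 7.060e-06 m²
R_3 = (2.53×10^-8)(40.1)/(7.060e-06) = 0.1437 Ω
R_total = R_1 + R_2 + R_3 = 0.943 Ω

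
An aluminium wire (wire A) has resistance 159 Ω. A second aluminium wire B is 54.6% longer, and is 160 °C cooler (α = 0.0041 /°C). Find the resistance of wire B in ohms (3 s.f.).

R ∝ ρL/d² with ρ ∝ (1+αΔT), so R_B/R_A = (1 + 54.6/100) × (1 − 0.0041×160)
= 1.546 × 0.344 = 0.5318
R_B = 0.5318 × 159 = 84.6 Ω

84.6 Ω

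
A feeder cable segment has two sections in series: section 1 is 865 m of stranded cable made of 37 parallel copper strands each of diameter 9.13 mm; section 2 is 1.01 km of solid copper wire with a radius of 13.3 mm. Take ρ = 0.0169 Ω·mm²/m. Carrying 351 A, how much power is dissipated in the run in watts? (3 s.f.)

ρ = 0.0169 Ω·mm²/m = 1.69×10^-8 Ω·m
Section 1: A_strand = π(4.5650e-03)² = 6.547e-05 m²; R₁ = ρL/(N·A_s) = (1.69×10^-8)(865)/(37×6.547e-05) = 0.006035 Ω
Section 2: A = πr² = π(1.3300e-02 m)² = 5.557e-04 m²
R₂ = (1.69×10^-8)(1010)/(5.557e-04) = 0.03072 Ω
R = R₁ + R₂ = 0.03675 Ω
P = I²R = (351)² × 0.03675 = 4530 W

4530 W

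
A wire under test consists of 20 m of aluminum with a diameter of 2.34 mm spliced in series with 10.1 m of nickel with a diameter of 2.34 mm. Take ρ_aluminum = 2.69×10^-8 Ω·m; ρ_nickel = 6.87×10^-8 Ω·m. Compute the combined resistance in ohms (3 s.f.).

Segment 1: A = π(d/2)² = π(1.1700e-03 m)² = 4.301e-06 m²
R₁ = ρL/A = (2.69×10^-8)(20)/(4.301e-06) = 0.1251 Ω
R₂ = (6.87×10^-8)(10.1)/(4.301e-06) = 0.1613 Ω
R = R₁ + R₂ = 0.286 Ω

0.286 Ω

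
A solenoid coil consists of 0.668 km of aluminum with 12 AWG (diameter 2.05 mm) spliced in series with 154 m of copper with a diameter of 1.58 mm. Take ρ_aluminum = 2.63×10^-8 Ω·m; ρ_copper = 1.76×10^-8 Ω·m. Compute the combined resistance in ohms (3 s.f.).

6.71 Ω

Segment 1: A = π(2.05/2 mm)² = π(1.0250e-03 m)² = 3.301e-06 m²
R₁ = ρL/A = (2.63×10^-8)(668)/(3.301e-06) = 5.323 Ω
Segment 2: A = π(d/2)² = π(7.9000e-04 m)² = 1.961e-06 m²
R₂ = (1.76×10^-8)(154)/(1.961e-06) = 1.382 Ω
R = R₁ + R₂ = 6.71 Ω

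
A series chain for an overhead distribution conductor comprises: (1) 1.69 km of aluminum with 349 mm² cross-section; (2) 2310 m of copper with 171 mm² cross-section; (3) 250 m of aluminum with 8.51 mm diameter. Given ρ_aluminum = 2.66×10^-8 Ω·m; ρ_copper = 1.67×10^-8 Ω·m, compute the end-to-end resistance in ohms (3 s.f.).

0.471 Ω

Seg 1: A = 349 mm² = 3.490e-04 m²
R_1 = (2.66×10^-8)(1690)/(3.490e-04) = 0.1288 Ω
Seg 2: A = 171 mm² = 1.710e-04 m²
R_2 = (1.67×10^-8)(2310)/(1.710e-04) = 0.2256 Ω
Seg 3: A = π(d/2)² = π(4.2550e-03 m)² = 5.688e-05 m²
R_3 = (2.66×10^-8)(250)/(5.688e-05) = 0.1169 Ω
R_total = R_1 + R_2 + R_3 = 0.471 Ω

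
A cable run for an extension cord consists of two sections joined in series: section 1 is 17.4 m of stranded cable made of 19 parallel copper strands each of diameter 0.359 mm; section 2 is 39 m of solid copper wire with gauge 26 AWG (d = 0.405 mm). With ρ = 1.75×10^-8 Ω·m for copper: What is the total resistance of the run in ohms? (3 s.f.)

5.46 Ω

Section 1: A_strand = π(1.7950e-04)² = 1.012e-07 m²; R₁ = ρL/(N·A_s) = (1.75×10^-8)(17.4)/(19×1.012e-07) = 0.1583 Ω
Section 2: A = π(0.405/2 mm)² = π(2.0250e-04 m)² = 1.288e-07 m²
R₂ = (1.75×10^-8)(39)/(1.288e-07) = 5.298 Ω
R = R₁ + R₂ = 5.46 Ω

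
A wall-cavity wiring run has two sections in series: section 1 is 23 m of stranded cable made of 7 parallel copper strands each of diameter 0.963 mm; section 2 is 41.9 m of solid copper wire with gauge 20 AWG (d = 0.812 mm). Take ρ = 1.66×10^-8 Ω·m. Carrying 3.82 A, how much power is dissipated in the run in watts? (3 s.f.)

20.7 W

Section 1: A_strand = π(4.8150e-04)² = 7.284e-07 m²; R₁ = ρL/(N·A_s) = (1.66×10^-8)(23)/(7×7.284e-07) = 0.07489 Ω
Section 2: A = π(0.812/2 mm)² = π(4.0600e-04 m)² = 5.178e-07 m²
R₂ = (1.66×10^-8)(41.9)/(5.178e-07) = 1.343 Ω
R = R₁ + R₂ = 1.418 Ω
P = I²R = (3.82)² × 1.418 = 20.7 W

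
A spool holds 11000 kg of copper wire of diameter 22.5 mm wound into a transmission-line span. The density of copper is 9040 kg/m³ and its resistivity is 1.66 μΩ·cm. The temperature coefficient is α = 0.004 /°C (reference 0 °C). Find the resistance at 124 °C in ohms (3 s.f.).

0.191 Ω

ρ = 1.66 μΩ·cm = 1.66×10^-8 Ω·m
A = π(d/2)² = π(1.1250e-02 m)² = 3.9761e-04 m²
L = m/(density·A) = 11000/(9040×3.9761e-04) = 3060 m
R = ρL/A = (1.66×10^-8)(3060)/(3.9761e-04) = 0.1278 Ω
R(124 °C) = 0.1278 × (1 + 0.004×124) = 0.191 Ω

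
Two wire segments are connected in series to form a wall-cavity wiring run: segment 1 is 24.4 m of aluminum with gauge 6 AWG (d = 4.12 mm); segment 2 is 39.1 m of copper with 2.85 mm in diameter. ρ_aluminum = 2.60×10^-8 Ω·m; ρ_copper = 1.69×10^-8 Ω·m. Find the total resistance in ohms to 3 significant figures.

Segment 1: A = π(4.12/2 mm)² = π(2.0600e-03 m)² = 1.333e-05 m²
R₁ = ρL/A = (2.60×10^-8)(24.4)/(1.333e-05) = 0.04759 Ω
Segment 2: A = π(d/2)² = π(1.4250e-03 m)² = 6.379e-06 m²
R₂ = (1.69×10^-8)(39.1)/(6.379e-06) = 0.1036 Ω
R = R₁ + R₂ = 0.151 Ω

0.151 Ω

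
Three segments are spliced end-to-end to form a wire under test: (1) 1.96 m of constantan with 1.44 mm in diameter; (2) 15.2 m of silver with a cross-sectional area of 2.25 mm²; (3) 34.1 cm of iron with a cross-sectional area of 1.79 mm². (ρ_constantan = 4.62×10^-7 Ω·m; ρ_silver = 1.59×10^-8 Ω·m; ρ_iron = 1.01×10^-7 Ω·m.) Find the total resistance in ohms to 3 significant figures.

Seg 1: A = π(d/2)² = π(7.2000e-04 m)² = 1.629e-06 m²
R_1 = (4.62×10^-7)(1.96)/(1.629e-06) = 0.556 Ω
Seg 2: A = 2.25 mm² = 2.250e-06 m²
R_2 = (1.59×10^-8)(15.2)/(2.250e-06) = 0.1074 Ω
Seg 3: A = 1.79 mm² = 1.790e-06 m²
R_3 = (1.01×10^-7)(0.341)/(1.790e-06) = 0.01924 Ω
R_total = R_1 + R_2 + R_3 = 0.683 Ω

0.683 Ω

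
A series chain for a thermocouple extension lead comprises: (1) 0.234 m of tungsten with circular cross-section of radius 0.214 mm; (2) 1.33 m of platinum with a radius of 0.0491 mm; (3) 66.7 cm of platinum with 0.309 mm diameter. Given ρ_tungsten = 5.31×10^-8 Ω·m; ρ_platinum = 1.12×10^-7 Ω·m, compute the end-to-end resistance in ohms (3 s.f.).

Seg 1: A = πr² = π(2.1400e-04 m)² = 1.439e-07 m²
R_1 = (5.31×10^-8)(0.234)/(1.439e-07) = 0.08636 Ω
Seg 2: A = πr² = π(4.9100e-05 m)² = 7.574e-09 m²
R_2 = (1.12×10^-7)(1.33)/(7.574e-09) = 19.67 Ω
Seg 3: A = π(d/2)² = π(1.5450e-04 m)² = 7.499e-08 m²
R_3 = (1.12×10^-7)(0.667)/(7.499e-08) = 0.9962 Ω
R_total = R_1 + R_2 + R_3 = 20.8 Ω

20.8 Ω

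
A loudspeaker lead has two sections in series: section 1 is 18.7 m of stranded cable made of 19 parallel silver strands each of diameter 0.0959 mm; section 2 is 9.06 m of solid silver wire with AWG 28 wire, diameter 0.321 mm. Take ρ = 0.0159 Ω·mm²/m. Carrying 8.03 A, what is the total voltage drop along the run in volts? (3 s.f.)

ρ = 0.0159 Ω·mm²/m = 1.59×10^-8 Ω·m
Section 1: A_strand = π(4.7950e-05)² = 7.223e-09 m²; R₁ = ρL/(N·A_s) = (1.59×10^-8)(18.7)/(19×7.223e-09) = 2.166 Ω
Section 2: A = π(0.321/2 mm)² = π(1.6050e-04 m)² = 8.093e-08 m²
R₂ = (1.59×10^-8)(9.06)/(8.093e-08) = 1.78 Ω
R = R₁ + R₂ = 3.947 Ω
V = IR = 8.03 × 3.947 = 31.7 V

31.7 V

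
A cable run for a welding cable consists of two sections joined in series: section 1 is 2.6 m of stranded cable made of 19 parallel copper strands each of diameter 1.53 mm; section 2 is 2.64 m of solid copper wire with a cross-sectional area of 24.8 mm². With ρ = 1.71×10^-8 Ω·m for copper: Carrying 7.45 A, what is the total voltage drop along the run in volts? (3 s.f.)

Section 1: A_strand = π(7.6500e-04)² = 1.839e-06 m²; R₁ = ρL/(N·A_s) = (1.71×10^-8)(2.6)/(19×1.839e-06) = 0.001273 Ω
Section 2: A = 24.8 mm² = 2.480e-05 m²
R₂ = (1.71×10^-8)(2.64)/(2.480e-05) = 0.00182 Ω
R = R₁ + R₂ = 0.003093 Ω
V = IR = 7.45 × 0.003093 = 0.0230 V

0.0230 V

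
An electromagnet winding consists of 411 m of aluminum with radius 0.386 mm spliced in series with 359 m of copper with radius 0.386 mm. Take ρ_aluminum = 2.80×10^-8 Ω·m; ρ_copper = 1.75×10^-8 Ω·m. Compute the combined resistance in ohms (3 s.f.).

Segment 1: A = πr² = π(3.8600e-04 m)² = 4.681e-07 m²
R₁ = ρL/A = (2.80×10^-8)(411)/(4.681e-07) = 24.59 Ω
R₂ = (1.75×10^-8)(359)/(4.681e-07) = 13.42 Ω
R = R₁ + R₂ = 38.0 Ω

38.0 Ω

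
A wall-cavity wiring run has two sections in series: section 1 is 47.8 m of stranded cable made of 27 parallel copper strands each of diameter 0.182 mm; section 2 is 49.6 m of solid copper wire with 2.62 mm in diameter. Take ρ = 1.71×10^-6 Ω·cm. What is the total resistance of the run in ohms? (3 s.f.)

ρ = 1.71×10^-6 Ω·cm = 1.71×10^-8 Ω·m
Section 1: A_strand = π(9.1000e-05)² = 2.602e-08 m²; R₁ = ρL/(N·A_s) = (1.71×10^-8)(47.8)/(27×2.602e-08) = 1.164 Ω
Section 2: A = π(d/2)² = π(1.3100e-03 m)² = 5.391e-06 m²
R₂ = (1.71×10^-8)(49.6)/(5.391e-06) = 0.1573 Ω
R = R₁ + R₂ = 1.32 Ω

1.32 Ω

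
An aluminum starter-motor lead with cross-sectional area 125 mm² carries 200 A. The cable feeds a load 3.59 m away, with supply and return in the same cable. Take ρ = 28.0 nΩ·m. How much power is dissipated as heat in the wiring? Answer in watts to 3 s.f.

64.3 W

ρ = 28.0 nΩ·m = 2.80×10^-8 Ω·m
A = 125 mm² = 1.250e-04 m²
Total conductor length (both ways) L = 2 × 3.59 = 7.18 m
R = ρL/A = (2.80×10^-8)(7.18)/(1.250e-04) = 0.001608 Ω
P = I²R = (200)² × 0.001608 = 64.3 W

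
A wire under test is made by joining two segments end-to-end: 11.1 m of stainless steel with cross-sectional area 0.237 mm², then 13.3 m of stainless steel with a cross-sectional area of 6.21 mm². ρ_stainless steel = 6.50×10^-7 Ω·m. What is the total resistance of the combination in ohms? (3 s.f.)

Segment 1: A = 0.237 mm² = 2.370e-07 m²
R₁ = ρL/A = (6.50×10^-7)(11.1)/(2.370e-07) = 30.44 Ω
Segment 2: A = 6.21 mm² = 6.210e-06 m²
R₂ = (6.50×10^-7)(13.3)/(6.210e-06) = 1.392 Ω
R = R₁ + R₂ = 31.8 Ω

31.8 Ω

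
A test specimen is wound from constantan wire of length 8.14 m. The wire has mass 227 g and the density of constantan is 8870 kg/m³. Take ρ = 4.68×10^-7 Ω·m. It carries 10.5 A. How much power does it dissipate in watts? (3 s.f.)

134 W

A = m/(density·L) = 0.227/(8870×8.14) = 3.1440e-06 m²
R = ρL/A = (4.68×10^-7)(8.14)/(3.1440e-06) = 1.212 Ω
P = I²R = (10.5)² × 1.212 = 134 W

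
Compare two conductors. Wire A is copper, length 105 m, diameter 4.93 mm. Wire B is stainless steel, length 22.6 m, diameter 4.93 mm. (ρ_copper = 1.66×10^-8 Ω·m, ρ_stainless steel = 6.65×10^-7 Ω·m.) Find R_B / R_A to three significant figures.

R ∝ ρL/d², so R_B/R_A = (ρ_B/ρ_A) × (L_B/L_A)
= (6.65×10^-7/1.66×10^-8) × (22.6/105) = 8.62

8.62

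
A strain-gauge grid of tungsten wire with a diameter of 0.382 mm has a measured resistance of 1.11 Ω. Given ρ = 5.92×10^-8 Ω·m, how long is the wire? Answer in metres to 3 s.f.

A = π(d/2)² = π(1.9100e-04 m)² = 1.146e-07 m²
L = RA/ρ = (1.11)(1.146e-07)/(5.92×10^-8) = 2.15 m

2.15 m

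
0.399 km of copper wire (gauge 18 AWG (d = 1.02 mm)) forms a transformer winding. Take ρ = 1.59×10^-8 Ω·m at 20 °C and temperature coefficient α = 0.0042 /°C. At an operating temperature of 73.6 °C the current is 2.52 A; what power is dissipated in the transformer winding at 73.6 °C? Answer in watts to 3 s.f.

A = π(1.02/2 mm)² = π(5.1000e-04 m)² = 8.171e-07 m²
R₍20₎ = ρL/A = (1.59×10^-8)(399)/(8.171e-07) = 7.764 Ω
R₍73.6₎ = R₍20₎(1 + αΔT) = 7.764 × (1 + 0.0042×53.6) = 9.512 Ω
P = I²R = (2.52)² × 9.512 = 60.4 W

60.4 W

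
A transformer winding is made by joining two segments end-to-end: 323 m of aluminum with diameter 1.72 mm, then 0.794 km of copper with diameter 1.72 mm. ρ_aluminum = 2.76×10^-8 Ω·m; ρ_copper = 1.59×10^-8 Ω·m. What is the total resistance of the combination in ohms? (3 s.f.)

9.27 Ω

Segment 1: A = π(d/2)² = π(8.6000e-04 m)² = 2.324e-06 m²
R₁ = ρL/A = (2.76×10^-8)(323)/(2.324e-06) = 3.837 Ω
R₂ = (1.59×10^-8)(794)/(2.324e-06) = 5.433 Ω
R = R₁ + R₂ = 9.27 Ω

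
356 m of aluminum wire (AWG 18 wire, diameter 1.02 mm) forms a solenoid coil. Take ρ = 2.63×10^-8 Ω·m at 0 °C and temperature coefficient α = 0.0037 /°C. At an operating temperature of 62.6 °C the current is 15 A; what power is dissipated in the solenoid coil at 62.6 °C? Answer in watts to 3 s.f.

3180 W

A = π(1.02/2 mm)² = π(5.1000e-04 m)² = 8.171e-07 m²
R₍0₎ = ρL/A = (2.63×10^-8)(356)/(8.171e-07) = 11.46 Ω
R₍62.6₎ = R₍0₎(1 + αΔT) = 11.46 × (1 + 0.0037×62.6) = 14.11 Ω
P = I²R = (15)² × 14.11 = 3180 W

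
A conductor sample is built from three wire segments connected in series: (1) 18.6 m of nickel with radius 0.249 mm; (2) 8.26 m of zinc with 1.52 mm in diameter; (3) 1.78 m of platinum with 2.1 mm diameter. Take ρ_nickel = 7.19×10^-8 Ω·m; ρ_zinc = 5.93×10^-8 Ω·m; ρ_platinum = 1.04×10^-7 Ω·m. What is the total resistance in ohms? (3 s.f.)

Seg 1: A = πr² = π(2.4900e-04 m)² = 1.948e-07 m²
R_1 = (7.19×10^-8)(18.6)/(1.948e-07) = 6.866 Ω
Seg 2: A = π(d/2)² = π(7.6000e-04 m)² = 1.815e-06 m²
R_2 = (5.93×10^-8)(8.26)/(1.815e-06) = 0.2699 Ω
Seg 3: A = π(d/2)² = π(1.0500e-03 m)² = 3.464e-06 m²
R_3 = (1.04×10^-7)(1.78)/(3.464e-06) = 0.05345 Ω
R_total = R_1 + R_2 + R_3 = 7.19 Ω

7.19 Ω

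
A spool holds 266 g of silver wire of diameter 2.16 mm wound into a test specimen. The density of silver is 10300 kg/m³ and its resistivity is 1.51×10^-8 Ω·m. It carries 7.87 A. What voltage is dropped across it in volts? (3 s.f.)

0.229 V

A = π(d/2)² = π(1.0800e-03 m)² = 3.6644e-06 m²
L = m/(density·A) = 0.266/(10300×3.6644e-06) = 7.048 m
R = ρL/A = (1.51×10^-8)(7.048)/(3.6644e-06) = 0.02904 Ω
V = IR = 7.87 × 0.02904 = 0.229 V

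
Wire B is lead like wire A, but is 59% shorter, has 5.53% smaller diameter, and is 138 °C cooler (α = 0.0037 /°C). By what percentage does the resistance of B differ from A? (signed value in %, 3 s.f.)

R ∝ ρL/d² with ρ ∝ (1+αΔT), so R_B/R_A = (1 − 59/100) × (1 − 5.53/100)⁻² × (1 − 0.0037×138)
= 0.41 × 1.121 × 0.4894 = 0.2248
(R_B − R_A)/R_A = 0.2248 − 1 = -77.5%

-77.5%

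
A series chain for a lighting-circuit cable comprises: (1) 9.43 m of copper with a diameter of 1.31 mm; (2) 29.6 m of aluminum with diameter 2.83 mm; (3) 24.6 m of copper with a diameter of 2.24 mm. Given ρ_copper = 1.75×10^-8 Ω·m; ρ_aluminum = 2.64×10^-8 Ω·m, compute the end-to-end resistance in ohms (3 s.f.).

0.356 Ω

Seg 1: A = π(d/2)² = π(6.5500e-04 m)² = 1.348e-06 m²
R_1 = (1.75×10^-8)(9.43)/(1.348e-06) = 0.1224 Ω
Seg 2: A = π(d/2)² = π(1.4150e-03 m)² = 6.290e-06 m²
R_2 = (2.64×10^-8)(29.6)/(6.290e-06) = 0.1242 Ω
Seg 3: A = π(d/2)² = π(1.1200e-03 m)² = 3.941e-06 m²
R_3 = (1.75×10^-8)(24.6)/(3.941e-06) = 0.1092 Ω
R_total = R_1 + R_2 + R_3 = 0.356 Ω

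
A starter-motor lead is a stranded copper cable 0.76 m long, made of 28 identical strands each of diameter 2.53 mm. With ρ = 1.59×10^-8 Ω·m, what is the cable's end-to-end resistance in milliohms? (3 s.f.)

0.0858 mΩ

A_strand = π(1.2650e-03 m)² = 5.027e-06 m²
R_strand = ρL/A = (1.59×10^-8)(0.76)/(5.027e-06) = 0.002404 Ω
R_total = R_strand/N = 0.002404/28 = 0.0858 mΩ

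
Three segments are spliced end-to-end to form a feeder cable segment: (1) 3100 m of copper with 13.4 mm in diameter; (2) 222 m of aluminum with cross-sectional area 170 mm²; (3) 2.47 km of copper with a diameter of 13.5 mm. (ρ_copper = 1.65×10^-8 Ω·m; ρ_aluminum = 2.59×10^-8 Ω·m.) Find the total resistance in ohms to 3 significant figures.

Seg 1: A = π(d/2)² = π(6.7000e-03 m)² = 1.410e-04 m²
R_1 = (1.65×10^-8)(3100)/(1.410e-04) = 0.3627 Ω
Seg 2: A = 170 mm² = 1.700e-04 m²
R_2 = (2.59×10^-8)(222)/(1.700e-04) = 0.03382 Ω
Seg 3: A = π(d/2)² = π(6.7500e-03 m)² = 1.431e-04 m²
R_3 = (1.65×10^-8)(2470)/(1.431e-04) = 0.2847 Ω
R_total = R_1 + R_2 + R_3 = 0.681 Ω

0.681 Ω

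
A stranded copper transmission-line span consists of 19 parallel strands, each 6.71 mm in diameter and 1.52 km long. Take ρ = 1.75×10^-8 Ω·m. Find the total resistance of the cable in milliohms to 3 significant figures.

39.6 mΩ

A_strand = π(3.3550e-03 m)² = 3.536e-05 m²
R_strand = ρL/A = (1.75×10^-8)(1520)/(3.536e-05) = 0.7522 Ω
R_total = R_strand/N = 0.7522/19 = 39.6 mΩ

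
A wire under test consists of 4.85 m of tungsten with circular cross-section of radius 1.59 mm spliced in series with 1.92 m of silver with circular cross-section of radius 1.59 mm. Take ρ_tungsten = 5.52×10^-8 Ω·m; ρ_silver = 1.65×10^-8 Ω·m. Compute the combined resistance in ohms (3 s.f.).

0.0377 Ω

Segment 1: A = πr² = π(1.5900e-03 m)² = 7.942e-06 m²
R₁ = ρL/A = (5.52×10^-8)(4.85)/(7.942e-06) = 0.03371 Ω
R₂ = (1.65×10^-8)(1.92)/(7.942e-06) = 0.003989 Ω
R = R₁ + R₂ = 0.0377 Ω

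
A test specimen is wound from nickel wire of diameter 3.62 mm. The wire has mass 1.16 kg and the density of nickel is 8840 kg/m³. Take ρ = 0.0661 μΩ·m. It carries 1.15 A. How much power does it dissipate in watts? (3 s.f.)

0.108 W

ρ = 0.0661 μΩ·m = 6.61×10^-8 Ω·m
A = π(d/2)² = π(1.8100e-03 m)² = 1.0292e-05 m²
L = m/(density·A) = 1.16/(8840×1.0292e-05) = 12.75 m
R = ρL/A = (6.61×10^-8)(12.75)/(1.0292e-05) = 0.08188 Ω
P = I²R = (1.15)² × 0.08188 = 0.108 W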